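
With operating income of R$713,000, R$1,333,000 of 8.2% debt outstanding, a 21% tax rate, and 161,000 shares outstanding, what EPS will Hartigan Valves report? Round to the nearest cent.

Pre-tax income = R$713,000 − R$109,306.00 = R$603,694.00.
After tax at 21%: net income = R$603,694.00 × 0.79 = R$476,918.26.
Per share: R$476,918.26 / 161,000 shares = R$2.96.

R$2.96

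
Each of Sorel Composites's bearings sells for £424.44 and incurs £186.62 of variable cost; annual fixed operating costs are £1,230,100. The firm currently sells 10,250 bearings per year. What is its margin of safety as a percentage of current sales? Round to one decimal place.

49.5%

Contribution margin per unit = £424.44 − £186.62 = £237.82. Break-even units = £1,230,100 ÷ £237.82 = 5,172.40; break-even revenue = 5,172.40 × £424.44 = £2,195,373.16.
Actual sales revenue = 10,250 × £424.44 = £4,350,510.00.
Margin of safety = (£4,350,510.00 − £2,195,373.16) ÷ £4,350,510.00 = 49.5%.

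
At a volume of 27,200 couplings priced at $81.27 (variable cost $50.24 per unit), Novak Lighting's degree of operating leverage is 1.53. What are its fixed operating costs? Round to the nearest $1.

$292,372

At 27,200 units, contribution = 27,200 × $31.03 = $844,016.00.
Since DOL = CM ÷ EBIT, EBIT = $844,016.00 ÷ 1.53 = $551,644.44.
Fixed costs = CM − EBIT = $844,016.00 − $551,644.44 = $292,372.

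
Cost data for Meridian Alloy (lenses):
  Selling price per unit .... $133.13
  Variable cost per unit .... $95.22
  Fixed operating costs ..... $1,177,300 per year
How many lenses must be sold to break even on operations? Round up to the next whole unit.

31,056 lenses

Unit CM = price − variable cost = $133.13 − $95.22 = $37.91.
Break-even Q = $1,177,300 / $37.91 = 31,055.13 → 31,056 lenses.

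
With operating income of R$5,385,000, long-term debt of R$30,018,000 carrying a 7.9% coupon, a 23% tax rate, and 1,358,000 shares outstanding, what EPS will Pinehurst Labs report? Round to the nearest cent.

R$1.71

Interest = R$2,371,422.00, so EBT = R$5,385,000 − R$2,371,422.00 = R$3,013,578.00.
Net income = R$3,013,578.00 × (1 − 0.23) = R$2,320,455.06.
EPS = R$2,320,455.06 ÷ 1,358,000 = R$1.71.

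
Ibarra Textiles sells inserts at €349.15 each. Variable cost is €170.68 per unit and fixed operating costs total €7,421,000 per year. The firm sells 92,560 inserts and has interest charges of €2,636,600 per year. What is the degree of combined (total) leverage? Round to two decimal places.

2.56

Total contribution margin = 92,560 × €178.47 = €16,519,183.20.
Subtracting fixed costs: EBIT = €16,519,183.20 − €7,421,000 = €9,098,183.20. Interest = €2,636,600.00, so EBIT − I = €6,461,583.20.
Degree of total leverage = total CM / (EBIT − interest) = €16,519,183.20 / €6,461,583.20 = 2.5565.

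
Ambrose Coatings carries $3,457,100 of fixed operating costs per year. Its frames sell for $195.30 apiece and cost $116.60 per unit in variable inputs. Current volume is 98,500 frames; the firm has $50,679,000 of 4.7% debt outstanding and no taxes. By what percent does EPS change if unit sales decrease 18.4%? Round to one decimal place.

At 98,500 units, contribution = 98,500 × $78.70 = $7,751,950.00.
EBIT = $7,751,950.00 − $3,457,100 = $4,294,850.00.
Interest = $2,381,913.00, so EBIT − I = $1,912,937.00.
DCL = total CM / (EBIT − I) = $7,751,950.00 / $1,912,937.00 = 4.0524.
%ΔEPS = DCL × %ΔSales = 4.0524 × -18.4% = -74.6%.

-74.6%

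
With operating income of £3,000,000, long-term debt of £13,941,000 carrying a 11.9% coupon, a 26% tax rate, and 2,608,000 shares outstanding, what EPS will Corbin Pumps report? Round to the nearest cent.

£0.38

Interest = £1,658,979.00, so EBT = £3,000,000 − £1,658,979.00 = £1,341,021.00.
After tax at 26%: net income = £1,341,021.00 × 0.74 = £992,355.54.
Per share: £992,355.54 / 2,608,000 shares = £0.38.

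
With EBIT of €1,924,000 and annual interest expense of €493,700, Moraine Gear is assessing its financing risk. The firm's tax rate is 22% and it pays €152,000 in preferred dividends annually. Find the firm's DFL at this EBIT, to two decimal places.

1.56

Annual interest charges come to €493,700.00.
Pre-tax preferred-dividend burden = €152,000 ÷ (1 − 0.22) = €194,871.79.
DFL = EBIT ÷ [EBIT − I − D_p/(1−t)] = €1,924,000 ÷ [€1,924,000 − €493,700.00 − €194,871.79] = €1,924,000 ÷ €1,235,428.21 = 1.5574.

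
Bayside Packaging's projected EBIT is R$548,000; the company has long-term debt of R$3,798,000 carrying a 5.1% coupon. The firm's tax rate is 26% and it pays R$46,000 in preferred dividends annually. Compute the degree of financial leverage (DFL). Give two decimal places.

Annual interest charges come to R$193,698.00.
Pre-tax preferred-dividend burden = R$46,000 ÷ (1 − 0.26) = R$62,162.16.
DFL = EBIT ÷ [EBIT − I − D_p/(1−t)] = R$548,000 ÷ [R$548,000 − R$193,698.00 − R$62,162.16] = R$548,000 ÷ R$292,139.84 = 1.8758.

1.88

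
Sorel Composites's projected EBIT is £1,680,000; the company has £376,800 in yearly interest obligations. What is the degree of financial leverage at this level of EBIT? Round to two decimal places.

Annual interest charges come to £376,800.00.
DFL = EBIT ÷ (EBIT − I) = £1,680,000 ÷ (£1,680,000 − £376,800.00) = £1,680,000 ÷ £1,303,200.00 = 1.2891.

1.29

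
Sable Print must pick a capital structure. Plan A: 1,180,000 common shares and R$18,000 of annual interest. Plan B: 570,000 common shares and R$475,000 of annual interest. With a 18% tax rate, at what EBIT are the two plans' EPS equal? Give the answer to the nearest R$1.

R$902,033

At indifference, (EBIT − 18,000)(1 − t)/1,180,000 = (EBIT − 475,000)(1 − t)/570,000.
Cancelling (1 − t) and cross-multiplying: 570,000·(EBIT − 18,000) = 1,180,000·(EBIT − 475,000).
Solving, EBIT = (475,000·1,180,000 − 18,000·570,000) / (1,180,000 − 570,000) = 550,240,000,000 / 610,000 = 902,032.79.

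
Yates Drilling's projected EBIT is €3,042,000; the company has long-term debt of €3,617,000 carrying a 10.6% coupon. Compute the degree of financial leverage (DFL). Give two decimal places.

1.14

Annual interest charges come to €383,402.00.
Degree of financial leverage = EBIT / (EBIT − interest) = €3,042,000 / €2,658,598.00 = 1.1442.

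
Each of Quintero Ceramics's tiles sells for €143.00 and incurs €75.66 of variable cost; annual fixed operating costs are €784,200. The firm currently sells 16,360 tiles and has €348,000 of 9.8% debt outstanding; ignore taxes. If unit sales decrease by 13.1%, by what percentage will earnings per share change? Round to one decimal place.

-50.9%

At 16,360 units, contribution = 16,360 × €67.34 = €1,101,682.40.
Subtracting fixed costs: EBIT = €1,101,682.40 − €784,200 = €317,482.40.
After interest of €34,104.00, pre-tax earnings = €283,378.40.
Degree of combined leverage = contribution ÷ (EBIT − I) = €1,101,682.40 ÷ €283,378.40 = 3.8877.
EPS therefore changes by 3.8877 × (-13.1%) = -50.9%.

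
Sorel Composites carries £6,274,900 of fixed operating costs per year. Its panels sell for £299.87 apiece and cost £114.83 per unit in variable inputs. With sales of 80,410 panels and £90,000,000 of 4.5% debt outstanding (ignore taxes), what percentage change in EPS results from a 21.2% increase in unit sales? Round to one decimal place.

+69.3%

At 80,410 units, contribution = 80,410 × £185.04 = £14,879,066.40.
Operating income = contribution − fixed costs = £14,879,066.40 − £6,274,900 = £8,604,166.40.
After interest of £4,050,000.00, pre-tax earnings = £4,554,166.40.
Degree of combined leverage = contribution ÷ (EBIT − I) = £14,879,066.40 ÷ £4,554,166.40 = 3.2671.
EPS therefore changes by 3.2671 × (+21.2%) = +69.3%.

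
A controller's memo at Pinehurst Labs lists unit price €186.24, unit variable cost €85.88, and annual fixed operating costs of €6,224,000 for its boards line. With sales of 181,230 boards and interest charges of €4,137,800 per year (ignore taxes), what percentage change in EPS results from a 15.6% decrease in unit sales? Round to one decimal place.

Contribution at this volume is 181,230 × €100.36 = €18,188,242.80.
Subtracting fixed costs: EBIT = €18,188,242.80 − €6,224,000 = €11,964,242.80.
Interest = €4,137,800.00, so EBIT − I = €7,826,442.80.
DCL = total CM / (EBIT − I) = €18,188,242.80 / €7,826,442.80 = 2.3239.
EPS therefore changes by 2.3239 × (-15.6%) = -36.3%.

-36.3%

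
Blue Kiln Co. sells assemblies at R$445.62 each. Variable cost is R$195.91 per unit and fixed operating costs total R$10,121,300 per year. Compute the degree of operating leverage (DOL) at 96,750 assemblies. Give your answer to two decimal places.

1.72

At 96,750 units, contribution = 96,750 × R$249.71 = R$24,159,442.50.
Operating income = contribution − fixed costs = R$24,159,442.50 − R$10,121,300 = R$14,038,142.50.
So DOL = total CM / EBIT = R$24,159,442.50 / R$14,038,142.50 = 1.7210.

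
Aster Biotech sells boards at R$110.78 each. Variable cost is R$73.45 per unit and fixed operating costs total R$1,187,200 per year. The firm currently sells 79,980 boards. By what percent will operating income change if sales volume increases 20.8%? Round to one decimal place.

Contribution at this volume is 79,980 × R$37.33 = R$2,985,653.40.
Subtracting fixed costs: EBIT = R$2,985,653.40 − R$1,187,200 = R$1,798,453.40.
DOL = contribution ÷ EBIT = R$2,985,653.40 ÷ R$1,798,453.40 = 1.6601.
Operating income changes by 1.6601 × +20.8% = +34.5%.

+34.5%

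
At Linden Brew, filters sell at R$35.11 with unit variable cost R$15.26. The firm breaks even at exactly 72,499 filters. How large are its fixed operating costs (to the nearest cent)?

R$1,439,105.15

Contribution margin per unit = R$35.11 − R$15.26 = R$19.85.
Since BE = FC / CM, FC = 72,499 × R$19.85 = R$1,439,105.15.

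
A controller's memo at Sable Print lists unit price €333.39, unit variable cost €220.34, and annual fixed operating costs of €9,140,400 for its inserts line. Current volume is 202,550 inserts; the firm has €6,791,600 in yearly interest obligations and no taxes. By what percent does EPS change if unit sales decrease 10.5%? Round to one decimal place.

Total contribution margin = 202,550 × €113.05 = €22,898,277.50.
Subtracting fixed costs: EBIT = €22,898,277.50 − €9,140,400 = €13,757,877.50.
Interest = €6,791,600.00, so EBIT − I = €6,966,277.50.
DCL = total CM / (EBIT − I) = €22,898,277.50 / €6,966,277.50 = 3.2870.
%ΔEPS = DCL × %ΔSales = 3.2870 × -10.5% = -34.5%.

-34.5%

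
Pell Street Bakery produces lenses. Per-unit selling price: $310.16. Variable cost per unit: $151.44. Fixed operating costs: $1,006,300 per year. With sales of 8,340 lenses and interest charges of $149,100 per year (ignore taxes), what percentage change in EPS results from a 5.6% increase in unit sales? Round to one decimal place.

+44.0%

At 8,340 units, contribution = 8,340 × $158.72 = $1,323,724.80.
Operating income = contribution − fixed costs = $1,323,724.80 − $1,006,300 = $317,424.80.
After interest of $149,100.00, pre-tax earnings = $168,324.80.
DCL = total CM / (EBIT − I) = $1,323,724.80 / $168,324.80 = 7.8641.
EPS therefore changes by 7.8641 × (+5.6%) = +44.0%.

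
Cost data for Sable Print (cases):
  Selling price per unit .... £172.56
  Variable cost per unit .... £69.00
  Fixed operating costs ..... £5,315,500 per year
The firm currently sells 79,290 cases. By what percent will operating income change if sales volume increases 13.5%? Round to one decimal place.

+38.3%

Contribution at this volume is 79,290 × £103.56 = £8,211,272.40.
Subtracting fixed costs: EBIT = £8,211,272.40 − £5,315,500 = £2,895,772.40.
DOL = contribution ÷ EBIT = £8,211,272.40 ÷ £2,895,772.40 = 2.8356.
%ΔEBIT = DOL × %ΔSales = 2.8356 × +13.5% = +38.3%.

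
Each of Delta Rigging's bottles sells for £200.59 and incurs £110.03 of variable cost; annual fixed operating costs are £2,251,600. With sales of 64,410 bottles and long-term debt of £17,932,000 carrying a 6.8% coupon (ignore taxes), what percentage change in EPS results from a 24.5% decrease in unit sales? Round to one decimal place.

-60.5%

At 64,410 units, contribution = 64,410 × £90.56 = £5,832,969.60.
EBIT = £5,832,969.60 − £2,251,600 = £3,581,369.60.
After interest of £1,219,376.00, pre-tax earnings = £2,361,993.60.
Degree of combined leverage = contribution ÷ (EBIT − I) = £5,832,969.60 ÷ £2,361,993.60 = 2.4695.
%ΔEPS = DCL × %ΔSales = 2.4695 × -24.5% = -60.5%.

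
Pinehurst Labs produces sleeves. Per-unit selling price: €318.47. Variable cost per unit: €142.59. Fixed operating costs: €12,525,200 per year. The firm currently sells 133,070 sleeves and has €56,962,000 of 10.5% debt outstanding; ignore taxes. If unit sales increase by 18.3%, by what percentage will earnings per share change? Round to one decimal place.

Contribution at this volume is 133,070 × €175.88 = €23,404,351.60.
EBIT = €23,404,351.60 − €12,525,200 = €10,879,151.60.
Interest = €5,981,010.00, so EBIT − I = €4,898,141.60.
DCL = total CM / (EBIT − I) = €23,404,351.60 / €4,898,141.60 = 4.7782.
EPS therefore changes by 4.7782 × (+18.3%) = +87.4%.

+87.4%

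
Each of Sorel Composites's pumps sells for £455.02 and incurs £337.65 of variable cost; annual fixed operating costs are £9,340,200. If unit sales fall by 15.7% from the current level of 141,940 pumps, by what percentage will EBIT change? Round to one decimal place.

At 141,940 units, contribution = 141,940 × £117.37 = £16,659,497.80.
Operating income = contribution − fixed costs = £16,659,497.80 − £9,340,200 = £7,319,297.80.
Degree of operating leverage = £16,659,497.80 / £7,319,297.80 = 2.2761.
Operating income changes by 2.2761 × -15.7% = -35.7%.

-35.7%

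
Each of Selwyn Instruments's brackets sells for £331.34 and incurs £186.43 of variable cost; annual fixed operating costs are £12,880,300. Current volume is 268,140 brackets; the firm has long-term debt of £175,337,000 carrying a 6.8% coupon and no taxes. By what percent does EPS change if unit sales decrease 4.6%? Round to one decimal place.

Contribution at this volume is 268,140 × £144.91 = £38,856,167.40.
Operating income = contribution − fixed costs = £38,856,167.40 − £12,880,300 = £25,975,867.40.
After interest of £11,922,916.00, pre-tax earnings = £14,052,951.40.
Degree of combined leverage = contribution ÷ (EBIT − I) = £38,856,167.40 ÷ £14,052,951.40 = 2.7650.
%ΔEPS = DCL × %ΔSales = 2.7650 × -4.6% = -12.7%.

-12.7%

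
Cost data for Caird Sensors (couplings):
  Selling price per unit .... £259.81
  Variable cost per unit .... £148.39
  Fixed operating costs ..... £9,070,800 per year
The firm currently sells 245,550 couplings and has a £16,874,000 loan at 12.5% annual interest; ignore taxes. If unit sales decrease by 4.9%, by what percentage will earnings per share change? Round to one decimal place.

-8.3%

Contribution at this volume is 245,550 × £111.42 = £27,359,181.00.
Subtracting fixed costs: EBIT = £27,359,181.00 − £9,070,800 = £18,288,381.00.
After interest of £2,109,250.00, pre-tax earnings = £16,179,131.00.
Degree of combined leverage = contribution ÷ (EBIT − I) = £27,359,181.00 ÷ £16,179,131.00 = 1.6910.
%ΔEPS = DCL × %ΔSales = 1.6910 × -4.9% = -8.3%.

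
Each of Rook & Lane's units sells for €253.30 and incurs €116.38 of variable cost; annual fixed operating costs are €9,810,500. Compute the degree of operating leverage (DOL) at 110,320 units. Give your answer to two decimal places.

At 110,320 units, contribution = 110,320 × €136.92 = €15,105,014.40.
EBIT = €15,105,014.40 − €9,810,500 = €5,294,514.40.
DOL = contribution ÷ EBIT = €15,105,014.40 ÷ €5,294,514.40 = 2.8530.

2.85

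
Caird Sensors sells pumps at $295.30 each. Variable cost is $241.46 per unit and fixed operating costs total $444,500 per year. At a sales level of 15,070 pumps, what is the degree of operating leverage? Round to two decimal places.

2.21

Total contribution margin = 15,070 × $53.84 = $811,368.80.
EBIT = $811,368.80 − $444,500 = $366,868.80.
So DOL = total CM / EBIT = $811,368.80 / $366,868.80 = 2.2116.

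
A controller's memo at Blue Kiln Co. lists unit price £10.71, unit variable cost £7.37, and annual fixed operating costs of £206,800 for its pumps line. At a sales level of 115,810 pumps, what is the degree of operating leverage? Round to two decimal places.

2.15

Contribution at this volume is 115,810 × £3.34 = £386,805.40.
Operating income = contribution − fixed costs = £386,805.40 − £206,800 = £180,005.40.
Degree of operating leverage = £386,805.40 / £180,005.40 = 2.1489.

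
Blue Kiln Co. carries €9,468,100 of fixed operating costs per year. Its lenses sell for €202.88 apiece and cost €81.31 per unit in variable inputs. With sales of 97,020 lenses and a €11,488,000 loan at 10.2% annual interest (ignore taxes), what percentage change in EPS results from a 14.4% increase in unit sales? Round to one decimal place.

At 97,020 units, contribution = 97,020 × €121.57 = €11,794,721.40.
Subtracting fixed costs: EBIT = €11,794,721.40 − €9,468,100 = €2,326,621.40.
After interest of €1,171,776.00, pre-tax earnings = €1,154,845.40.
DCL = total CM / (EBIT − I) = €11,794,721.40 / €1,154,845.40 = 10.2132.
%ΔEPS = DCL × %ΔSales = 10.2132 × +14.4% = +147.1%.

+147.1%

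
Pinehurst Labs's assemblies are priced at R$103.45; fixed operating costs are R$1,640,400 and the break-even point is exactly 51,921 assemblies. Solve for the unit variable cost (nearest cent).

Contribution per unit must be FC / Q = R$1,640,400 / 51,921 = R$31.5942.
Hence VC = price − CM = R$103.45 − R$31.5942 = R$71.86.

R$71.86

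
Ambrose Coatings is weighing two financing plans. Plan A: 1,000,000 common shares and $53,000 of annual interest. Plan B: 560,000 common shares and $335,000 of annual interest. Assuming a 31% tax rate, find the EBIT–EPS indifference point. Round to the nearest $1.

$693,909

Set EPS_A = EPS_B: (EBIT − $53,000)(1 − 0.31) ÷ 1,000,000 = (EBIT − $335,000)(1 − 0.31) ÷ 560,000.
Cancelling (1 − t) and cross-multiplying: 560,000·(EBIT − 53,000) = 1,000,000·(EBIT − 335,000).
Solving, EBIT = (335,000·1,000,000 − 53,000·560,000) / (1,000,000 − 560,000) = 305,320,000,000 / 440,000 = 693,909.09.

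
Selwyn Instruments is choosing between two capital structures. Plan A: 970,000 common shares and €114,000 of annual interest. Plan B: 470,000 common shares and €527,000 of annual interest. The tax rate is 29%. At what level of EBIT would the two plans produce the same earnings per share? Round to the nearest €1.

€915,220

Set EPS_A = EPS_B: (EBIT − €114,000)(1 − 0.29) ÷ 970,000 = (EBIT − €527,000)(1 − 0.29) ÷ 470,000.
Cancelling (1 − t) and cross-multiplying: 470,000·(EBIT − 114,000) = 970,000·(EBIT − 527,000).
Solving, EBIT = (527,000·970,000 − 114,000·470,000) / (970,000 − 470,000) = 457,610,000,000 / 500,000 = 915,220.00.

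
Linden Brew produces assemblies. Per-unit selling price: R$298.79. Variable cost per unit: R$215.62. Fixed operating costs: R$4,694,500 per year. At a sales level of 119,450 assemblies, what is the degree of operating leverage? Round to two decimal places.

Contribution at this volume is 119,450 × R$83.17 = R$9,934,656.50.
Operating income = contribution − fixed costs = R$9,934,656.50 − R$4,694,500 = R$5,240,156.50.
So DOL = total CM / EBIT = R$9,934,656.50 / R$5,240,156.50 = 1.8959.

1.90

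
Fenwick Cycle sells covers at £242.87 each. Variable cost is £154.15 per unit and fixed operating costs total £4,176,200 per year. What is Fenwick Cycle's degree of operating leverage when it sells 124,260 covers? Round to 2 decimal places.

Total contribution margin = 124,260 × £88.72 = £11,024,347.20.
Subtracting fixed costs: EBIT = £11,024,347.20 − £4,176,200 = £6,848,147.20.
Degree of operating leverage = £11,024,347.20 / £6,848,147.20 = 1.6098.

1.61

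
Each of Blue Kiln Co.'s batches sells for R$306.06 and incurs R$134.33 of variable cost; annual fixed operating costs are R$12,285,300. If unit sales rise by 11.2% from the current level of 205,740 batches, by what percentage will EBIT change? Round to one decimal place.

+17.2%

Total contribution margin = 205,740 × R$171.73 = R$35,331,730.20.
EBIT = R$35,331,730.20 − R$12,285,300 = R$23,046,430.20.
DOL = contribution ÷ EBIT = R$35,331,730.20 ÷ R$23,046,430.20 = 1.5331.
%ΔEBIT = DOL × %ΔSales = 1.5331 × +11.2% = +17.2%.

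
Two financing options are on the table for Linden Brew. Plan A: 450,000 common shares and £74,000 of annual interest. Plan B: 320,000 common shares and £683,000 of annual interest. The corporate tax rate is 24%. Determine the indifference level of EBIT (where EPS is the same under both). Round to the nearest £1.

Set EPS_A = EPS_B: (EBIT − £74,000)(1 − 0.24) ÷ 450,000 = (EBIT − £683,000)(1 − 0.24) ÷ 320,000.
The (1 − t) factor cancels: (EBIT − 74,000) × 320,000 = (EBIT − 683,000) × 450,000.
Solving, EBIT = (683,000·450,000 − 74,000·320,000) / (450,000 − 320,000) = 283,670,000,000 / 130,000 = 2,182,076.92.

£2,182,077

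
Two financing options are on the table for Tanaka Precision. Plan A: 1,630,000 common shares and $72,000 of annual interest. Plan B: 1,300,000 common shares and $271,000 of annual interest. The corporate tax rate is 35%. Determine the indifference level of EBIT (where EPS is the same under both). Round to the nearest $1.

$1,054,939

At indifference, (EBIT − 72,000)(1 − t)/1,630,000 = (EBIT − 271,000)(1 − t)/1,300,000.
The (1 − t) factor cancels: (EBIT − 72,000) × 1,300,000 = (EBIT − 271,000) × 1,630,000.
EBIT × (1,630,000 − 1,300,000) = 271,000 × 1,630,000 − 72,000 × 1,300,000 = 348,130,000,000, so EBIT = 348,130,000,000 ÷ 330,000 = 1,054,939.39.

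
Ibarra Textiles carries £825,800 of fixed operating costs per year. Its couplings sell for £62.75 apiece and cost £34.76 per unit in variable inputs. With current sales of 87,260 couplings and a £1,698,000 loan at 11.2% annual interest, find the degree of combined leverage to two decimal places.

1.71

Total contribution margin = 87,260 × £27.99 = £2,442,407.40.
Subtracting fixed costs: EBIT = £2,442,407.40 − £825,800 = £1,616,607.40. Interest = £190,176.00, so EBIT − I = £1,426,431.40.
Degree of total leverage = total CM / (EBIT − interest) = £2,442,407.40 / £1,426,431.40 = 1.7123.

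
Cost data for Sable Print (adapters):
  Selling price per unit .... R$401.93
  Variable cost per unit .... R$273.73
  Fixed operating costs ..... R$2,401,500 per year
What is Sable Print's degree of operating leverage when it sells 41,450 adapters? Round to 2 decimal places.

1.82

Contribution at this volume is 41,450 × R$128.20 = R$5,313,890.00.
Operating income = contribution − fixed costs = R$5,313,890.00 − R$2,401,500 = R$2,912,390.00.
Degree of operating leverage = R$5,313,890.00 / R$2,912,390.00 = 1.8246.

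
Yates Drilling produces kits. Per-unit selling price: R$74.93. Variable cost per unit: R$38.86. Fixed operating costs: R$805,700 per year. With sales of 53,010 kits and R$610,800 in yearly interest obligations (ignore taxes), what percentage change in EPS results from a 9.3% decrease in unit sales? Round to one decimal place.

-35.9%

Total contribution margin = 53,010 × R$36.07 = R$1,912,070.70.
EBIT = R$1,912,070.70 − R$805,700 = R$1,106,370.70.
After interest of R$610,800.00, pre-tax earnings = R$495,570.70.
DCL = total CM / (EBIT − I) = R$1,912,070.70 / R$495,570.70 = 3.8583.
EPS therefore changes by 3.8583 × (-9.3%) = -35.9%.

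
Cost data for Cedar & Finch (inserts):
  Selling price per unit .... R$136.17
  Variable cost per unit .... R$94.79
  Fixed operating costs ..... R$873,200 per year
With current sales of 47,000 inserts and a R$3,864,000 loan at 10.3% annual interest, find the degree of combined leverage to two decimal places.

At 47,000 units, contribution = 47,000 × R$41.38 = R$1,944,860.00.
EBIT = R$1,944,860.00 − R$873,200 = R$1,071,660.00. Interest = R$397,992.00, so EBIT − I = R$673,668.00.
DCL = contribution ÷ (EBIT − I) = R$1,944,860.00 ÷ R$673,668.00 = 2.8870.

2.89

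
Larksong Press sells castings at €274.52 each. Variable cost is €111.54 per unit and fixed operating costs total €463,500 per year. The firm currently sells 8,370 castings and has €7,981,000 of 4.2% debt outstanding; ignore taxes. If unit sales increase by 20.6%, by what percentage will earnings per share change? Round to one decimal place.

+49.7%

Contribution at this volume is 8,370 × €162.98 = €1,364,142.60.
Subtracting fixed costs: EBIT = €1,364,142.60 − €463,500 = €900,642.60.
Interest = €335,202.00, so EBIT − I = €565,440.60.
DCL = total CM / (EBIT − I) = €1,364,142.60 / €565,440.60 = 2.4125.
%ΔEPS = DCL × %ΔSales = 2.4125 × +20.6% = +49.7%.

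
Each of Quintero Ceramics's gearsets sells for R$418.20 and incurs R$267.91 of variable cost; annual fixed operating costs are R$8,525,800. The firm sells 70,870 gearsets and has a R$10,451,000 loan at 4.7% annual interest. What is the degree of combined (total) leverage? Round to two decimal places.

Contribution at this volume is 70,870 × R$150.29 = R$10,651,052.30.
EBIT = R$10,651,052.30 − R$8,525,800 = R$2,125,252.30. Interest = R$491,197.00.
DOL = R$10,651,052.30 ÷ R$2,125,252.30 = 5.0117; DFL = R$2,125,252.30 ÷ R$1,634,055.30 = 1.3006.
DCL = DOL × DFL = 5.0117 × 1.3006 = 6.5182.

6.52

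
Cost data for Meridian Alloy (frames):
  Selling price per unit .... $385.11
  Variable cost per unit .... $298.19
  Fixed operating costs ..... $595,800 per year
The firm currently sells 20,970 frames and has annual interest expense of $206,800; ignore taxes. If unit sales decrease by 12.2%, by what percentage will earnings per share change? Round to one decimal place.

At 20,970 units, contribution = 20,970 × $86.92 = $1,822,712.40.
EBIT = $1,822,712.40 − $595,800 = $1,226,912.40.
Interest = $206,800.00, so EBIT − I = $1,020,112.40.
Degree of combined leverage = contribution ÷ (EBIT − I) = $1,822,712.40 ÷ $1,020,112.40 = 1.7868.
EPS therefore changes by 1.7868 × (-12.2%) = -21.8%.

-21.8%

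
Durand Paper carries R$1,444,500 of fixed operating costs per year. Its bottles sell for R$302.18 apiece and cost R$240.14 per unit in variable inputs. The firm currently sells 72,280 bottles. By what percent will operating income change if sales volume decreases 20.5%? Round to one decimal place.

Total contribution margin = 72,280 × R$62.04 = R$4,484,251.20.
EBIT = R$4,484,251.20 − R$1,444,500 = R$3,039,751.20.
Degree of operating leverage = R$4,484,251.20 / R$3,039,751.20 = 1.4752.
Operating income changes by 1.4752 × -20.5% = -30.2%.

-30.2%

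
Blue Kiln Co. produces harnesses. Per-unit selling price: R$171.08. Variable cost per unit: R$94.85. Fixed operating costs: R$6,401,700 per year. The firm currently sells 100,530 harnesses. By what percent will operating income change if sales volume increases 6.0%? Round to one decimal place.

Total contribution margin = 100,530 × R$76.23 = R$7,663,401.90.
Operating income = contribution − fixed costs = R$7,663,401.90 − R$6,401,700 = R$1,261,701.90.
Degree of operating leverage = R$7,663,401.90 / R$1,261,701.90 = 6.0739.
So EBIT moves 6.0739 × (+6.0%) = +36.4%.

+36.4%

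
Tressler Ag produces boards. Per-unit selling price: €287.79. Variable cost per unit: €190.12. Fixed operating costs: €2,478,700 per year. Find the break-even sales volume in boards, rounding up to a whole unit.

25,379 boards

Contribution margin per unit = €287.79 − €190.12 = €97.67.
Break-even volume = fixed costs ÷ CM per unit = €2,478,700 ÷ €97.67 = 25,378.31, so 25,379 boards.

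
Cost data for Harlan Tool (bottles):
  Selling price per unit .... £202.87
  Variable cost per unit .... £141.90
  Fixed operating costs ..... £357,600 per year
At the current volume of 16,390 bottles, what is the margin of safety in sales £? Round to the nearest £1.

Each unit contributes £202.87 − £141.90 = £60.97. Break-even units = £357,600 ÷ £60.97 = 5,865.18; break-even revenue = 5,865.18 × £202.87 = £1,189,868.98.
Actual sales revenue = 16,390 × £202.87 = £3,325,039.30.
Margin of safety = £3,325,039.30 − £1,189,868.98 = £2,135,170.

£2,135,170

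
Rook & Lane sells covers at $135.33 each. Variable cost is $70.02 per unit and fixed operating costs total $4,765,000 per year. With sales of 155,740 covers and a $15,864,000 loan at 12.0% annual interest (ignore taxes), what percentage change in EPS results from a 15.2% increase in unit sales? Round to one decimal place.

+44.1%

Total contribution margin = 155,740 × $65.31 = $10,171,379.40.
Operating income = contribution − fixed costs = $10,171,379.40 − $4,765,000 = $5,406,379.40.
Interest = $1,903,680.00, so EBIT − I = $3,502,699.40.
Degree of combined leverage = contribution ÷ (EBIT − I) = $10,171,379.40 ÷ $3,502,699.40 = 2.9039.
%ΔEPS = DCL × %ΔSales = 2.9039 × +15.2% = +44.1%.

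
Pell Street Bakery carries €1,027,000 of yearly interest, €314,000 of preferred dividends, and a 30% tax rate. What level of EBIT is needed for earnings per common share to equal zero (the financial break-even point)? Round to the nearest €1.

€1,475,571

Grossing the preferred dividend up to pre-tax terms: €314,000 / (1 − 0.30) = €448,571.43.
Financial break-even EBIT = interest + D_p ÷ (1 − t) = €1,027,000 + €448,571.43 = €1,475,571.43.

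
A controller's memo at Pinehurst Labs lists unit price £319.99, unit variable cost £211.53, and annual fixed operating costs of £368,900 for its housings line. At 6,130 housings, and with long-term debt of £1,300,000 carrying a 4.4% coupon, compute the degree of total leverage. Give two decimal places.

Contribution at this volume is 6,130 × £108.46 = £664,859.80.
EBIT = £664,859.80 − £368,900 = £295,959.80. Interest = £57,200.00.
DOL = £664,859.80 ÷ £295,959.80 = 2.2465; DFL = £295,959.80 ÷ £238,759.80 = 1.2396.
DCL = DOL × DFL = 2.2465 × 1.2396 = 2.7848.

2.78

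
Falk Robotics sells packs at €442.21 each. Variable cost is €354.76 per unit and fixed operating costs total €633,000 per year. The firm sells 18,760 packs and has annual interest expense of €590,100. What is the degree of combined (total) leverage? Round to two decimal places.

Total contribution margin = 18,760 × €87.45 = €1,640,562.00.
EBIT = €1,640,562.00 − €633,000 = €1,007,562.00. Interest = €590,100.00, so EBIT − I = €417,462.00.
DCL = contribution ÷ (EBIT − I) = €1,640,562.00 ÷ €417,462.00 = 3.9298.

3.93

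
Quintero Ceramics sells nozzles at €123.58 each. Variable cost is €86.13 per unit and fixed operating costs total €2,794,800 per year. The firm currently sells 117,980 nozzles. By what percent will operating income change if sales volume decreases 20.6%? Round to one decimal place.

Contribution at this volume is 117,980 × €37.45 = €4,418,351.00.
Operating income = contribution − fixed costs = €4,418,351.00 − €2,794,800 = €1,623,551.00.
So DOL = total CM / EBIT = €4,418,351.00 / €1,623,551.00 = 2.7214.
Operating income changes by 2.7214 × -20.6% = -56.1%.

-56.1%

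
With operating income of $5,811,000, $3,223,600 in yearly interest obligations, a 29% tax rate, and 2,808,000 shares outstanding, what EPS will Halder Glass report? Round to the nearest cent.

$0.65

Pre-tax income = $5,811,000 − $3,223,600.00 = $2,587,400.00.
After tax at 29%: net income = $2,587,400.00 × 0.71 = $1,837,054.00.
EPS = $1,837,054.00 ÷ 2,808,000 = $0.65.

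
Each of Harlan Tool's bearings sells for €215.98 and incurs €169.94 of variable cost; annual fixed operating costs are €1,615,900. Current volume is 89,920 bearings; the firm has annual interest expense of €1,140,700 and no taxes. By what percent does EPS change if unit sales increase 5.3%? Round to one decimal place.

At 89,920 units, contribution = 89,920 × €46.04 = €4,139,916.80.
EBIT = €4,139,916.80 − €1,615,900 = €2,524,016.80.
After interest of €1,140,700.00, pre-tax earnings = €1,383,316.80.
Degree of combined leverage = contribution ÷ (EBIT − I) = €4,139,916.80 ÷ €1,383,316.80 = 2.9927.
%ΔEPS = DCL × %ΔSales = 2.9927 × +5.3% = +15.9%.

+15.9%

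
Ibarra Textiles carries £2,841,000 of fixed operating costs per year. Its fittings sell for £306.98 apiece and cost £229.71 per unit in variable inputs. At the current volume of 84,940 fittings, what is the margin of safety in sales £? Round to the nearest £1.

£14,788,092

Each unit contributes £306.98 − £229.71 = £77.27. Break-even units = £2,841,000 ÷ £77.27 = 36,767.18; break-even revenue = 36,767.18 × £306.98 = £11,286,788.92.
Current sales = 84,940 × £306.98 = £26,074,881.20.
Margin of safety = £26,074,881.20 − £11,286,788.92 = £14,788,092.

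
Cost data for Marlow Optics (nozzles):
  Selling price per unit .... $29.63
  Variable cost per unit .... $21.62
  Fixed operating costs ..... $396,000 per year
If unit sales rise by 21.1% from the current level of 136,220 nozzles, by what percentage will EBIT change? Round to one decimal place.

+33.1%

At 136,220 units, contribution = 136,220 × $8.01 = $1,091,122.20.
Subtracting fixed costs: EBIT = $1,091,122.20 − $396,000 = $695,122.20.
So DOL = total CM / EBIT = $1,091,122.20 / $695,122.20 = 1.5697.
Operating income changes by 1.5697 × +21.1% = +33.1%.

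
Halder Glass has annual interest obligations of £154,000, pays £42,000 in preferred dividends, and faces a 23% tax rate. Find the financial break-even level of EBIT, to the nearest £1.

£208,545

Grossing the preferred dividend up to pre-tax terms: £42,000 / (1 − 0.23) = £54,545.45.
EPS = 0 when EBIT covers interest plus the pre-tax preferred burden: £154,000 + £54,545.45 = £208,545.45.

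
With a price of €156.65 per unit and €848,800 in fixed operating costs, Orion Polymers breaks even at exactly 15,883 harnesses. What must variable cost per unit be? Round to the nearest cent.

€103.21

Contribution per unit must be FC / Q = €848,800 / 15,883 = €53.4408.
Hence VC = price − CM = €156.65 − €53.4408 = €103.21.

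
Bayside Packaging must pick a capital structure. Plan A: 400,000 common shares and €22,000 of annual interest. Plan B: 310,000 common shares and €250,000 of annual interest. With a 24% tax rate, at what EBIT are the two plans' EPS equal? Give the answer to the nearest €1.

€1,035,333

Set EPS_A = EPS_B: (EBIT − €22,000)(1 − 0.24) ÷ 400,000 = (EBIT − €250,000)(1 − 0.24) ÷ 310,000.
Cancelling (1 − t) and cross-multiplying: 310,000·(EBIT − 22,000) = 400,000·(EBIT − 250,000).
Solving, EBIT = (250,000·400,000 − 22,000·310,000) / (400,000 − 310,000) = 93,180,000,000 / 90,000 = 1,035,333.33.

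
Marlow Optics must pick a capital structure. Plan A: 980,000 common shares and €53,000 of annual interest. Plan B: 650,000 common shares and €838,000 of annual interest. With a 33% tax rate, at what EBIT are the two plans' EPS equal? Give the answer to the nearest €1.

Set EPS_A = EPS_B: (EBIT − €53,000)(1 − 0.33) ÷ 980,000 = (EBIT − €838,000)(1 − 0.33) ÷ 650,000.
Cancelling (1 − t) and cross-multiplying: 650,000·(EBIT − 53,000) = 980,000·(EBIT − 838,000).
EBIT × (980,000 − 650,000) = 838,000 × 980,000 − 53,000 × 650,000 = 786,790,000,000, so EBIT = 786,790,000,000 ÷ 330,000 = 2,384,212.12.

€2,384,212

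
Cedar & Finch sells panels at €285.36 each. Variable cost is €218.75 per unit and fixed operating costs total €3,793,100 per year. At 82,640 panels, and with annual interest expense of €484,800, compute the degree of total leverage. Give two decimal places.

Total contribution margin = 82,640 × €66.61 = €5,504,650.40.
Operating income = contribution − fixed costs = €5,504,650.40 − €3,793,100 = €1,711,550.40. Interest = €484,800.00.
DOL = €5,504,650.40 ÷ €1,711,550.40 = 3.2162; DFL = €1,711,550.40 ÷ €1,226,750.40 = 1.3952.
Combined leverage = 3.2162 × 1.3952 = 4.4872.

4.49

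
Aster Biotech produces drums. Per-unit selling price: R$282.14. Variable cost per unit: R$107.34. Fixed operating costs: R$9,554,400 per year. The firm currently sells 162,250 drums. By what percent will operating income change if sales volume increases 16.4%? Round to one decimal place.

Total contribution margin = 162,250 × R$174.80 = R$28,361,300.00.
Operating income = contribution − fixed costs = R$28,361,300.00 − R$9,554,400 = R$18,806,900.00.
Degree of operating leverage = R$28,361,300.00 / R$18,806,900.00 = 1.5080.
Operating income changes by 1.5080 × +16.4% = +24.7%.

+24.7%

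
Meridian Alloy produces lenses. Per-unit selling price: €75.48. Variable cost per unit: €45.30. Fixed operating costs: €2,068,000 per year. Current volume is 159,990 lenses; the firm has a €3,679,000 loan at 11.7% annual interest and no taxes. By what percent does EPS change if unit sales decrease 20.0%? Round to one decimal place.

-41.4%

At 159,990 units, contribution = 159,990 × €30.18 = €4,828,498.20.
EBIT = €4,828,498.20 − €2,068,000 = €2,760,498.20.
After interest of €430,443.00, pre-tax earnings = €2,330,055.20.
DCL = total CM / (EBIT − I) = €4,828,498.20 / €2,330,055.20 = 2.0723.
EPS therefore changes by 2.0723 × (-20.0%) = -41.4%.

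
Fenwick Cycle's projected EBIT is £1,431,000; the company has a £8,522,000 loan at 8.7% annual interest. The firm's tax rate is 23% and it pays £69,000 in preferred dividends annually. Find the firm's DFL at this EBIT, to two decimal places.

Annual interest charges come to £741,414.00.
Pre-tax preferred-dividend burden = £69,000 ÷ (1 − 0.23) = £89,610.39.
DFL = EBIT ÷ [EBIT − I − D_p/(1−t)] = £1,431,000 ÷ [£1,431,000 − £741,414.00 − £89,610.39] = £1,431,000 ÷ £599,975.61 = 2.3851.

2.39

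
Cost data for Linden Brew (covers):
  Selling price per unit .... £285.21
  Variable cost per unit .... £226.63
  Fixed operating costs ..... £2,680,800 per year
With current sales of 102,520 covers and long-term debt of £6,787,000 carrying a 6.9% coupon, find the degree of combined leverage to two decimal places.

Total contribution margin = 102,520 × £58.58 = £6,005,621.60.
EBIT = £6,005,621.60 − £2,680,800 = £3,324,821.60. Interest = £468,303.00.
DOL = £6,005,621.60 ÷ £3,324,821.60 = 1.8063; DFL = £3,324,821.60 ÷ £2,856,518.60 = 1.1639.
DCL = DOL × DFL = 1.8063 × 1.1639 = 2.1024.

2.10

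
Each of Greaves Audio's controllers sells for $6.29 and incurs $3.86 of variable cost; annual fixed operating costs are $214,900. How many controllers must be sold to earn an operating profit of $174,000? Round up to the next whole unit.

160,042 controllers

Contribution margin per unit = $6.29 − $3.86 = $2.43.
Required volume = (fixed costs + target profit) ÷ CM = ($214,900 + $174,000) ÷ $2.43 = 160,041.15, so 160,042 controllers.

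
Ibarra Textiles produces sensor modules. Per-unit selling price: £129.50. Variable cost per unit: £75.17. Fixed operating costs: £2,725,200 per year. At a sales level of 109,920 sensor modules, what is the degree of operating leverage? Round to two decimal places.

Total contribution margin = 109,920 × £54.33 = £5,971,953.60.
Operating income = contribution − fixed costs = £5,971,953.60 − £2,725,200 = £3,246,753.60.
So DOL = total CM / EBIT = £5,971,953.60 / £3,246,753.60 = 1.8394.

1.84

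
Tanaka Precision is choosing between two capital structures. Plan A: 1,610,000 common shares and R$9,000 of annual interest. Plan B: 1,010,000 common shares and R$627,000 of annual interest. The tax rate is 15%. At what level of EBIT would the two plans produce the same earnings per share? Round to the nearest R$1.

At indifference, (EBIT − 9,000)(1 − t)/1,610,000 = (EBIT − 627,000)(1 − t)/1,010,000.
The (1 − t) factor cancels: (EBIT − 9,000) × 1,010,000 = (EBIT − 627,000) × 1,610,000.
Solving, EBIT = (627,000·1,610,000 − 9,000·1,010,000) / (1,610,000 − 1,010,000) = 1,000,380,000,000 / 600,000 = 1,667,300.00.

R$1,667,300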